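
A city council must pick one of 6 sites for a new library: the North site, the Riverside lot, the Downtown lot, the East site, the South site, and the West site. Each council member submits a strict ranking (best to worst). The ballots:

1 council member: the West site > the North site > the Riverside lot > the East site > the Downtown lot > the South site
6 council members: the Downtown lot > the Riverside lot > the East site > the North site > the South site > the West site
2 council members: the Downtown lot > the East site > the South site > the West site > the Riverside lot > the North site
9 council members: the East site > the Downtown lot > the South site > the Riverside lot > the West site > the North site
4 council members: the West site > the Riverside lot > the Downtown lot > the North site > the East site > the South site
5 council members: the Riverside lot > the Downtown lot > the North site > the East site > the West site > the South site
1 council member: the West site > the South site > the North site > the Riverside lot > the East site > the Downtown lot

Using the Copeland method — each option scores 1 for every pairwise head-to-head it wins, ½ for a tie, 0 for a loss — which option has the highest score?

the North site: beats the South site; loses to the Riverside lot, the Downtown lot, the East site, and the West site → score 1.
the Riverside lot: beats the North site, the East site, the South site, and the West site; loses to the Downtown lot → score 4.
the Downtown lot: beats the North site, the Riverside lot, the East site, the South site, and the West site → score 5.
the East site: beats the North site, the South site, and the West site; loses to the Riverside lot and the Downtown lot → score 3.
the South site: beats the West site; loses to the North site, the Riverside lot, the Downtown lot, and the East site → score 1.
the West site: beats the North site; loses to the Riverside lot, the Downtown lot, the East site, and the South site → score 1.
the Downtown lot has the best pairwise record.

the Downtown lot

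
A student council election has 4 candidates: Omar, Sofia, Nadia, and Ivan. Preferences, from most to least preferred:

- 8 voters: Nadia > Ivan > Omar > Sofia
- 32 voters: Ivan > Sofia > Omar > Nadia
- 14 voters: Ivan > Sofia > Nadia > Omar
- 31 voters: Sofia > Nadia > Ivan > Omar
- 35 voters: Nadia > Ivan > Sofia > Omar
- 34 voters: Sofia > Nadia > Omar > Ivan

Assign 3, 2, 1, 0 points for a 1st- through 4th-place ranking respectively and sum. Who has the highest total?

Omar: 8·1 + 32·1 + 14·0 + 31·0 + 35·0 + 34·1 = 74
Sofia: 8·0 + 32·2 + 14·2 + 31·3 + 35·1 + 34·3 = 322
Nadia: 8·3 + 32·0 + 14·1 + 31·2 + 35·3 + 34·2 = 273
Ivan: 8·2 + 32·3 + 14·3 + 31·1 + 35·2 + 34·0 = 255
Sofia has the highest Borda score (322).

Sofia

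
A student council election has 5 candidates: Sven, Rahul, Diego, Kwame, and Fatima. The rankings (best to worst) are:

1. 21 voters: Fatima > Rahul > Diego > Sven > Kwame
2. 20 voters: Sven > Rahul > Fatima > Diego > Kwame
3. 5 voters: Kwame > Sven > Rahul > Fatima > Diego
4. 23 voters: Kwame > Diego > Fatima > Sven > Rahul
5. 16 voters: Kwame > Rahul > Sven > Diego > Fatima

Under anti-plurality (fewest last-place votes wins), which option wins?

Last-place votes: Sven 0, Rahul 23, Diego 5, Kwame 41, Fatima 16.
Sven is ranked last by the fewest voters, so Sven wins.

Sven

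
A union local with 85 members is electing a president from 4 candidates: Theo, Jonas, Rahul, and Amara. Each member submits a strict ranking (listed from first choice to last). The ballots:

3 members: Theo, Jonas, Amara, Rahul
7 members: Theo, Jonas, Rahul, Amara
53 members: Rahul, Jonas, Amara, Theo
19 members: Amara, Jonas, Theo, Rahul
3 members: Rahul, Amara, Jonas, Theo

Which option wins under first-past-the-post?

Rahul

First-place votes: Theo 10, Jonas 0, Rahul 56, Amara 19.
Rahul has the most first-place votes.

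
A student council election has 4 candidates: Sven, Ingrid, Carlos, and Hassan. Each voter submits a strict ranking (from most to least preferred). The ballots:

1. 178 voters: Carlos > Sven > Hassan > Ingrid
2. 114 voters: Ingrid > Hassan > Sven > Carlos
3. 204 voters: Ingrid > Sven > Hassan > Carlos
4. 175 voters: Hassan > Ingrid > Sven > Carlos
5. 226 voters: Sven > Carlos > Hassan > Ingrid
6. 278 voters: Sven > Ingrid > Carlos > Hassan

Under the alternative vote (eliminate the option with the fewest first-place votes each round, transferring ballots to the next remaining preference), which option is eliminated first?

Round 1: Sven 504, Ingrid 318, Carlos 178, Hassan 175. Eliminate Hassan.

Hassan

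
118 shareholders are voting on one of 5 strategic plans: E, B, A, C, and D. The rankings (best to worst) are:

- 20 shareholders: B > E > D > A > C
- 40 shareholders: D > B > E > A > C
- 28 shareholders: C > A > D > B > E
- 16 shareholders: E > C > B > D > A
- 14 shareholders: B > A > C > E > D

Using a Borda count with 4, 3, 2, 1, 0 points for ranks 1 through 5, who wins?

B

E: 20·3 + 40·2 + 28·0 + 16·4 + 14·1 = 218
B: 20·4 + 40·3 + 28·1 + 16·2 + 14·4 = 316
A: 20·1 + 40·1 + 28·3 + 16·0 + 14·3 = 186
C: 20·0 + 40·0 + 28·4 + 16·3 + 14·2 = 188
D: 20·2 + 40·4 + 28·2 + 16·1 + 14·0 = 272
B has the highest Borda score (316).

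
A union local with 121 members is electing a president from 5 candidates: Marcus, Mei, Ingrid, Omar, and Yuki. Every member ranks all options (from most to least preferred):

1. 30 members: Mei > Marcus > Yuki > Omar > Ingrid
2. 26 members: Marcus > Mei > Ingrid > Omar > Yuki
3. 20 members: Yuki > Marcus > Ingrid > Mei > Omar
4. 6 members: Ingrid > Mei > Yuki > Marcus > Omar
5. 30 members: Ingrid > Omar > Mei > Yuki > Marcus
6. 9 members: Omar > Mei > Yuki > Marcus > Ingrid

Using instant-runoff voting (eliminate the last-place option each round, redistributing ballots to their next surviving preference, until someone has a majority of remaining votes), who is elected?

Mei

Round 1: Marcus 26, Mei 30, Ingrid 36, Omar 9, Yuki 20. Eliminate Omar.
Round 2: Marcus 26, Mei 39, Ingrid 36, Yuki 20. Eliminate Yuki.
Round 3: Marcus 46, Mei 39, Ingrid 36. Eliminate Ingrid.
Round 4: Marcus 46, Mei 75. Mei has a majority.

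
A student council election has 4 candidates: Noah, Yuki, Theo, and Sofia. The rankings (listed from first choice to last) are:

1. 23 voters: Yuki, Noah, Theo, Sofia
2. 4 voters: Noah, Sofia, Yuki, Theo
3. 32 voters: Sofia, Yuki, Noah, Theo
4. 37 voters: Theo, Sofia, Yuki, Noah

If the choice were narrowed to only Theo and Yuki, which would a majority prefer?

Voters preferring Theo to Yuki: 37; preferring Yuki to Theo: 59.
Yuki wins the head-to-head.

Yuki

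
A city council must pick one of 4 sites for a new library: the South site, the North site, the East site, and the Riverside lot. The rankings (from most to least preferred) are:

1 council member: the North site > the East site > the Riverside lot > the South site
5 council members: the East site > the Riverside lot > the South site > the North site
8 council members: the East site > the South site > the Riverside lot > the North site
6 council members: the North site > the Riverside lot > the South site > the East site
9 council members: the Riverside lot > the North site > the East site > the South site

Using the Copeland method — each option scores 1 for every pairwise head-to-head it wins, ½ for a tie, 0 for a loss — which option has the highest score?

the Riverside lot

the South site: loses to the North site, the East site, and the Riverside lot → score 0.
the North site: beats the South site and the East site; loses to the Riverside lot → score 2.
the East site: beats the South site; loses to the North site and the Riverside lot → score 1.
the Riverside lot: beats the South site, the North site, and the East site → score 3.
the Riverside lot has the best pairwise record.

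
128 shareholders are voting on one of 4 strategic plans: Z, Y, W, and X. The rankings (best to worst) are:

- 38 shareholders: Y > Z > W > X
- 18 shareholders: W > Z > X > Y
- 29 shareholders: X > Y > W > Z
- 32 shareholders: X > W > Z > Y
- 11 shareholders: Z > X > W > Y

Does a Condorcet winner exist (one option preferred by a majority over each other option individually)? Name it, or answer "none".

none

Checking pairwise contests:
Y beats Z 67–61.
X beats Y 90–38.
Y beats W 67–61.
Z beats X 67–61.
Every option loses at least one head-to-head, so there is no Condorcet winner.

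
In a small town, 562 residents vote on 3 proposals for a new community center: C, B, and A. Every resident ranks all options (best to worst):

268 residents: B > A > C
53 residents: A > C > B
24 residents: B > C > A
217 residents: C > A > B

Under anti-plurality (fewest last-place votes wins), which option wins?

Last-place votes: C 268, B 270, A 24.
A is ranked last by the fewest voters, so A wins.

A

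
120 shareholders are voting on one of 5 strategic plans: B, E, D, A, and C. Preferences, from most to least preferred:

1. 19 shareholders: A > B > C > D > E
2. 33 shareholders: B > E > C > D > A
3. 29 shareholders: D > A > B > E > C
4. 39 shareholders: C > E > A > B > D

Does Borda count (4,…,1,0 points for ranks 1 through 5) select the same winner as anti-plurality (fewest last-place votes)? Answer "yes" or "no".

yes

Borda — scores: B 286, E 245, D 168, A 241, C 260. Winner: B.
Anti-plurality — last-place votes: B 0, E 19, D 39, A 33, C 29. Winner: B.
The two methods agree.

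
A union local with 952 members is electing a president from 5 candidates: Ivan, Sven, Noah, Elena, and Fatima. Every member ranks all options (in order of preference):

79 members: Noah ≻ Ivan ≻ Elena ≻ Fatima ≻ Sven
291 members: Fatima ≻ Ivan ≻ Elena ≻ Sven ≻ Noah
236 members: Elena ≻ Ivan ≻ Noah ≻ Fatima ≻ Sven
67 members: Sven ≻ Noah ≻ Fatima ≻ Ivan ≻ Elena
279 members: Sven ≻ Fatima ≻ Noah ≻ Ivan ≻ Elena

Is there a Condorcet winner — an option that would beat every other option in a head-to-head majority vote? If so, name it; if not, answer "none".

Fatima vs Ivan: 637–315 for Fatima.
Fatima vs Sven: 606–346 for Fatima.
Fatima vs Noah: 570–382 for Fatima.
Fatima vs Elena: 637–315 for Fatima.
Fatima beats every other option head-to-head.

Fatima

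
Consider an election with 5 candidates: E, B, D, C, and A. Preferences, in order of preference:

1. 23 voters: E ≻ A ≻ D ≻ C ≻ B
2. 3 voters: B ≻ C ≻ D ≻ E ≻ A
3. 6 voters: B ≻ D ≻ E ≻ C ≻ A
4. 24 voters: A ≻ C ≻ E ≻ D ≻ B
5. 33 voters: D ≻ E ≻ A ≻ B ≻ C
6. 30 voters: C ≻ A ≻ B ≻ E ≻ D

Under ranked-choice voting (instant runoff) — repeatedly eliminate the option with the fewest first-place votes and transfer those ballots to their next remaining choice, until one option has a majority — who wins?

Round 1: E 23, B 9, D 33, C 30, A 24. Eliminate B.
Round 2: E 23, D 39, C 33, A 24. Eliminate E.
Round 3: D 39, C 33, A 47. Eliminate C.
Round 4: D 42, A 77. A has a majority.

A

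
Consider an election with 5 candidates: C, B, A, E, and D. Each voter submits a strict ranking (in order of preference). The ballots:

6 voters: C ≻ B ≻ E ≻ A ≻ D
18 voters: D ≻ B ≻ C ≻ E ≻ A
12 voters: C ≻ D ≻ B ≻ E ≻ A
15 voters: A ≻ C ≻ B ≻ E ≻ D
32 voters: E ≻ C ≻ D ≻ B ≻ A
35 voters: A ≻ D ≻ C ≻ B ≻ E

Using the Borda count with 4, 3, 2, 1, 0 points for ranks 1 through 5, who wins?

C: 6·4 + 18·2 + 12·4 + 15·3 + 32·3 + 35·2 = 319
B: 6·3 + 18·3 + 12·2 + 15·2 + 32·1 + 35·1 = 193
A: 6·1 + 18·0 + 12·0 + 15·4 + 32·0 + 35·4 = 206
E: 6·2 + 18·1 + 12·1 + 15·1 + 32·4 + 35·0 = 185
D: 6·0 + 18·4 + 12·3 + 15·0 + 32·2 + 35·3 = 277
C has the highest Borda score (319).

C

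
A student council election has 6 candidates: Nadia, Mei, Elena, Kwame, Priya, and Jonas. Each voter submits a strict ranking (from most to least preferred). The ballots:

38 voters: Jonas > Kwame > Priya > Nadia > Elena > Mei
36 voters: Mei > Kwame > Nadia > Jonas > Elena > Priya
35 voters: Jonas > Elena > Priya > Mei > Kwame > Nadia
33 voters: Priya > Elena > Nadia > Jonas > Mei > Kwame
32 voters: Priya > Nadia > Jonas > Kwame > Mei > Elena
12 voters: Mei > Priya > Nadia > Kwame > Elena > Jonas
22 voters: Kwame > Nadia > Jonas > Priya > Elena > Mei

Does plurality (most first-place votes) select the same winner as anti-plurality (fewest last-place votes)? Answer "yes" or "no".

Plurality — first-place votes: Nadia 0, Mei 48, Elena 0, Kwame 22, Priya 65, Jonas 73. Winner: Jonas.
Anti-plurality — last-place votes: Nadia 35, Mei 60, Elena 32, Kwame 33, Priya 36, Jonas 12. Winner: Jonas.
The two methods agree.

yes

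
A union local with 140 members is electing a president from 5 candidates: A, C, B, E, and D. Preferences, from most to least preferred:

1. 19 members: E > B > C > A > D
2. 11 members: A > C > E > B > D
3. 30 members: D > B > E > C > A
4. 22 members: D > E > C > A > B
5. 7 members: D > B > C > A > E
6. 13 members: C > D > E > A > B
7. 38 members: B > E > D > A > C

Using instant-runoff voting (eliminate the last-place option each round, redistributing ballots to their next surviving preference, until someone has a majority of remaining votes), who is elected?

Round 1: A 11, C 13, B 38, E 19, D 59. Eliminate A.
Round 2: C 24, B 38, E 19, D 59. Eliminate E.
Round 3: C 24, B 57, D 59. Eliminate C.
Round 4: B 68, D 72. D has a majority.

D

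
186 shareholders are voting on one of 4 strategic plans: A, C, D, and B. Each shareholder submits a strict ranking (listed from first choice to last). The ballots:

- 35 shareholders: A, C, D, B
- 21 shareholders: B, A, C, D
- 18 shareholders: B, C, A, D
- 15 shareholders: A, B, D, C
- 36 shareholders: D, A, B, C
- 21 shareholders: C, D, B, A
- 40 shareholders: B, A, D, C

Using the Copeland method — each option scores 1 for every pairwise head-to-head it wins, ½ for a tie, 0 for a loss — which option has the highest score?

B

A: beats C and D; loses to B → score 2.
C: beats D; loses to A and B → score 1.
D: loses to A, C, and B → score 0.
B: beats A, C, and D → score 3.
B has the best pairwise record.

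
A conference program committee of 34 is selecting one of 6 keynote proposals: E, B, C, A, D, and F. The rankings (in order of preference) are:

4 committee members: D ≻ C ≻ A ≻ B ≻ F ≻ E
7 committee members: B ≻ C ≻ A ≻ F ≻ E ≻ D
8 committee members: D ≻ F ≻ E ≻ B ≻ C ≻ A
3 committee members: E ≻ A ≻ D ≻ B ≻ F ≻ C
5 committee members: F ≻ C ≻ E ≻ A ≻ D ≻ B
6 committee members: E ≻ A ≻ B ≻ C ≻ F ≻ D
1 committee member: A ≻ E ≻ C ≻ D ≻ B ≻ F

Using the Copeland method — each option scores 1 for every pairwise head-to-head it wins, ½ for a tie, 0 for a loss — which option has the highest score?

E

E: beats B, C, A, and D; loses to F → score 4.
B: beats C and F; loses to E, A, and D → score 2.
C: beats A, D, and F; loses to E and B → score 3.
A: beats B, D, and F; loses to E and C → score 3.
D: beats B; loses to E, C, A, and F → score 1.
F: beats E and D; loses to B, C, and A → score 2.
E has the best pairwise record.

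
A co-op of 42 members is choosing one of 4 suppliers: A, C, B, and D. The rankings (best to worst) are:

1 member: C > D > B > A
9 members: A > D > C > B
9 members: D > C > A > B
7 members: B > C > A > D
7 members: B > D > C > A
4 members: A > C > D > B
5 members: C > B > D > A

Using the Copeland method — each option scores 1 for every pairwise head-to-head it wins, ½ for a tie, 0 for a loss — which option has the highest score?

A: beats B; loses to C and D → score 1.
C: beats A and B; loses to D → score 2.
B: loses to A, C, and D → score 0.
D: beats A, C, and B → score 3.
D has the best pairwise record.

D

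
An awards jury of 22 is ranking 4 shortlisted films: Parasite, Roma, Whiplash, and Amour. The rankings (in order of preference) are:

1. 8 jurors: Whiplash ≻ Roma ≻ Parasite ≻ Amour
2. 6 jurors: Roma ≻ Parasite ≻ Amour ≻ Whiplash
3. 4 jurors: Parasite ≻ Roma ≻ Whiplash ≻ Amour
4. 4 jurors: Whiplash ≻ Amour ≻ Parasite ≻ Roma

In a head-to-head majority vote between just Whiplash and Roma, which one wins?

Whiplash

Voters preferring Whiplash to Roma: 12; preferring Roma to Whiplash: 10.
Whiplash wins the head-to-head.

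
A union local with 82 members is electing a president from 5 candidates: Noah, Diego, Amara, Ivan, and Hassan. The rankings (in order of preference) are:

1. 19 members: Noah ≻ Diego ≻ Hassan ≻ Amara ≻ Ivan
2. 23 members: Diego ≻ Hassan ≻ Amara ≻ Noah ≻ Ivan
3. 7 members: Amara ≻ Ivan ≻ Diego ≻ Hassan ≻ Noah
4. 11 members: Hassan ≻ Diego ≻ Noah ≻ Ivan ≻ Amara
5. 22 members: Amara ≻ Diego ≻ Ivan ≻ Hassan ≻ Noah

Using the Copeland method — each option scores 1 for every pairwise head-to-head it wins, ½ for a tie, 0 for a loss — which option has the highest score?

Noah: beats Ivan; loses to Diego, Amara, and Hassan → score 1.
Diego: beats Noah, Amara, Ivan, and Hassan → score 4.
Amara: beats Noah and Ivan; loses to Diego and Hassan → score 2.
Ivan: loses to Noah, Diego, Amara, and Hassan → score 0.
Hassan: beats Noah, Amara, and Ivan; loses to Diego → score 3.
Diego has the best pairwise record.

Diego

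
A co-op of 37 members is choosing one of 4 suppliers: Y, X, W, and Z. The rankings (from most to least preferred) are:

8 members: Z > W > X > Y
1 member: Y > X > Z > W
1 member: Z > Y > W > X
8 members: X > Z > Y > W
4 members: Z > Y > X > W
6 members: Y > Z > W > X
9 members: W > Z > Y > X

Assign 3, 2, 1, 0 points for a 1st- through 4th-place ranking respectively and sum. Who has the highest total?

Z

Y: 8·0 + 1·3 + 1·2 + 8·1 + 4·2 + 6·3 + 9·1 = 48
X: 8·1 + 1·2 + 1·0 + 8·3 + 4·1 + 6·0 + 9·0 = 38
W: 8·2 + 1·0 + 1·1 + 8·0 + 4·0 + 6·1 + 9·3 = 50
Z: 8·3 + 1·1 + 1·3 + 8·2 + 4·3 + 6·2 + 9·2 = 86
Z has the highest Borda score (86).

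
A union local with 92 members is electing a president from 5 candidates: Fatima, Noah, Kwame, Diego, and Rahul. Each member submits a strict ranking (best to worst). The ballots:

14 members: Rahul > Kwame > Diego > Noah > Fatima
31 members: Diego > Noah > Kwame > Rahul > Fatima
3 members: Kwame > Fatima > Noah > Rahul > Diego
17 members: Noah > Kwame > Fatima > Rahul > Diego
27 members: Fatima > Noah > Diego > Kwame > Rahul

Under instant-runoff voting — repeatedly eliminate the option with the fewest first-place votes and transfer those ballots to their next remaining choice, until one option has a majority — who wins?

Fatima

Round 1: Fatima 27, Noah 17, Kwame 3, Diego 31, Rahul 14. Eliminate Kwame.
Round 2: Fatima 30, Noah 17, Diego 31, Rahul 14. Eliminate Rahul.
Round 3: Fatima 30, Noah 17, Diego 45. Eliminate Noah.
Round 4: Fatima 47, Diego 45. Fatima has a majority.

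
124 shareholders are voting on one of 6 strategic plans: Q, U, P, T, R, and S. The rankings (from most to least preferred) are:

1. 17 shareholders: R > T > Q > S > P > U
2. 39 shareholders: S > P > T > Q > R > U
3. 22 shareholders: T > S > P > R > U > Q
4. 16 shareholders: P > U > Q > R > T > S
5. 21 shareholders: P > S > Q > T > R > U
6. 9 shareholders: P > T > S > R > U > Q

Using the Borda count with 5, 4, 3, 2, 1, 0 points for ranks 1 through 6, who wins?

Q: 17·3 + 39·2 + 22·0 + 16·3 + 21·3 + 9·0 = 240
U: 17·0 + 39·0 + 22·1 + 16·4 + 21·0 + 9·1 = 95
P: 17·1 + 39·4 + 22·3 + 16·5 + 21·5 + 9·5 = 469
T: 17·4 + 39·3 + 22·5 + 16·1 + 21·2 + 9·4 = 389
R: 17·5 + 39·1 + 22·2 + 16·2 + 21·1 + 9·2 = 239
S: 17·2 + 39·5 + 22·4 + 16·0 + 21·4 + 9·3 = 428
P has the highest Borda score (469).

P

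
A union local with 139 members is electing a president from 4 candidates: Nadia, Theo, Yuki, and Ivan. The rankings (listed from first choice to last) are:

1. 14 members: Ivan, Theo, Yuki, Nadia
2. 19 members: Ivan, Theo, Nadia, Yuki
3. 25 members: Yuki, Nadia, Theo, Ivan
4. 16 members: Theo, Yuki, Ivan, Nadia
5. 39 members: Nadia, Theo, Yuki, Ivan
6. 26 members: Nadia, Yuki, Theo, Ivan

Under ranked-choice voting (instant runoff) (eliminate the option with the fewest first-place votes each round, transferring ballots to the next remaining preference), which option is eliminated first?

Round 1: Nadia 65, Theo 16, Yuki 25, Ivan 33. Eliminate Theo.

Theo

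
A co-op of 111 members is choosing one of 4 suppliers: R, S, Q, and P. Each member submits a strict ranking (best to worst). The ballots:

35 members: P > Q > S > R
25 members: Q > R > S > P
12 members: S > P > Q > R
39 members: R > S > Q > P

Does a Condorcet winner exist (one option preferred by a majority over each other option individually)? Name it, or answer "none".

Q

Q vs R: 72–39 for Q.
Q vs S: 60–51 for Q.
Q vs P: 64–47 for Q.
Q beats every other option head-to-head.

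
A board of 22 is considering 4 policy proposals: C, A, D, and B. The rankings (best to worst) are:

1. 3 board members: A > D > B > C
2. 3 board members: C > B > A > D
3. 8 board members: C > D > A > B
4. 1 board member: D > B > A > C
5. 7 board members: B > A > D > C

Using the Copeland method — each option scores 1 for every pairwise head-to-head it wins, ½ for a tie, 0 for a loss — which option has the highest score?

A

C: ties A, D, and B → score 1.5.
A: beats D; ties C and B → score 2.
D: beats B; ties C; loses to A → score 1.5.
B: ties C and A; loses to D → score 1.
A has the best pairwise record.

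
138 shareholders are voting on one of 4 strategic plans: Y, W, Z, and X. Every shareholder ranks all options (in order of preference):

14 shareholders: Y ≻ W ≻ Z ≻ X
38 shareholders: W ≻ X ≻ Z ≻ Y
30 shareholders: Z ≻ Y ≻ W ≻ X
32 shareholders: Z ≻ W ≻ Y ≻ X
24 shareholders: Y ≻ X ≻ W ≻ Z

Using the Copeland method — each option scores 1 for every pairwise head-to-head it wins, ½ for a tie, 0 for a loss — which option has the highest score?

W

Y: beats X; loses to W and Z → score 1.
W: beats Y, Z, and X → score 3.
Z: beats Y and X; loses to W → score 2.
X: loses to Y, W, and Z → score 0.
W has the best pairwise record.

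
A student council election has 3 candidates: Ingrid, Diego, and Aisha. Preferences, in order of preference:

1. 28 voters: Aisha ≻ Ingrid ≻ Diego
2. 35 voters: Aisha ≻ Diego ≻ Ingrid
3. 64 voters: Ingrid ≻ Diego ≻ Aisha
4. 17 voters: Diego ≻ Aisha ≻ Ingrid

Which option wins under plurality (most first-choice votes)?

First-place votes: Ingrid 64, Diego 17, Aisha 63.
Ingrid has the most first-place votes.

Ingrid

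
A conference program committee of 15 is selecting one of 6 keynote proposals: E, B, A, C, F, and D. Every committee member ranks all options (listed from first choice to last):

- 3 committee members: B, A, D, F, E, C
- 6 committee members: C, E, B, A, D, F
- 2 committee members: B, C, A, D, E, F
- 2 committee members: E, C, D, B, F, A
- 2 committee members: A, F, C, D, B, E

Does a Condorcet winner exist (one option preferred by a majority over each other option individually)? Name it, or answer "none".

C

C vs E: 10–5 for C.
C vs B: 10–5 for C.
C vs A: 10–5 for C.
C vs F: 10–5 for C.
C vs D: 12–3 for C.
C beats every other option head-to-head.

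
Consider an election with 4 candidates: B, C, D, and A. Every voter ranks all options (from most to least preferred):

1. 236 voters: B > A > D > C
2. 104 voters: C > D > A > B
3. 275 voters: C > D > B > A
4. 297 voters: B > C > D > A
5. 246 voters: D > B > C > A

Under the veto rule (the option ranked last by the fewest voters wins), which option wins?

D

Last-place votes: B 104, C 236, D 0, A 818.
D is ranked last by the fewest voters, so D wins.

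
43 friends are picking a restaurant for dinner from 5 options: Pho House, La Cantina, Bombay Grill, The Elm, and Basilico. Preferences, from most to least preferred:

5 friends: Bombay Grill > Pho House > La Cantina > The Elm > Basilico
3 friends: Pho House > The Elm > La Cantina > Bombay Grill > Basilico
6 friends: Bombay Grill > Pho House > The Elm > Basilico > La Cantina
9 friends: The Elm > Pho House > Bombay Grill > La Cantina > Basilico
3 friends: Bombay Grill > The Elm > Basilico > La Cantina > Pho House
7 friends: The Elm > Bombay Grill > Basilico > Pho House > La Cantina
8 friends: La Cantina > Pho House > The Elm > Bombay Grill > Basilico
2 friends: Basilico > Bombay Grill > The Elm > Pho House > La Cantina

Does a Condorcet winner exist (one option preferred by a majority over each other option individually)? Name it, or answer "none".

none

Checking pairwise contests:
Bombay Grill beats Pho House 23–20.
Pho House beats La Cantina 32–11.
The Elm beats Bombay Grill 27–16.
Pho House beats The Elm 22–21.
Pho House beats Basilico 31–12.
Every option loses at least one head-to-head, so there is no Condorcet winner.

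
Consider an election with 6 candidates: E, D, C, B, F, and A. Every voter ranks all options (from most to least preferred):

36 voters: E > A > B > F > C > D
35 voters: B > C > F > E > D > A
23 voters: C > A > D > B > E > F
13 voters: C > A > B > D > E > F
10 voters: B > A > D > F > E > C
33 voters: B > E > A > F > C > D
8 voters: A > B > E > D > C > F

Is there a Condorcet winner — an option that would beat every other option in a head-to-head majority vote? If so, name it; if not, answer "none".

Checking pairwise contests:
B beats E 122–36.
E beats D 112–46.
E beats C 87–71.
A beats B 80–78.
E beats F 113–45.
E beats A 104–54.
Every option loses at least one head-to-head, so there is no Condorcet winner.

none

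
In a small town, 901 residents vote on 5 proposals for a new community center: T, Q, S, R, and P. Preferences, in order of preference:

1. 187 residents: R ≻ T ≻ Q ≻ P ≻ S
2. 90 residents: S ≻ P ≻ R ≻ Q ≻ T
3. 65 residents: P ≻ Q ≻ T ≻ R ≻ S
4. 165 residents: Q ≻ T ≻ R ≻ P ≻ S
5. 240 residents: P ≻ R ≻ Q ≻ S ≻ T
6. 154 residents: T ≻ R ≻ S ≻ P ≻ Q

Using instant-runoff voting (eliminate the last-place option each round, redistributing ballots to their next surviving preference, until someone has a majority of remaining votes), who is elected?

Round 1: T 154, Q 165, S 90, R 187, P 305. Eliminate S.
Round 2: T 154, Q 165, R 187, P 395. Eliminate T.
Round 3: Q 165, R 341, P 395. Eliminate Q.
Round 4: R 506, P 395. R has a majority.

R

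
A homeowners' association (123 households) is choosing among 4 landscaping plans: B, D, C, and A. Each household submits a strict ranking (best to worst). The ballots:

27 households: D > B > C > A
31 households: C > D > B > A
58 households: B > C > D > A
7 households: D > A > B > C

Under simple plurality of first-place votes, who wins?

First-place votes: B 58, D 34, C 31, A 0.
B has the most first-place votes.

B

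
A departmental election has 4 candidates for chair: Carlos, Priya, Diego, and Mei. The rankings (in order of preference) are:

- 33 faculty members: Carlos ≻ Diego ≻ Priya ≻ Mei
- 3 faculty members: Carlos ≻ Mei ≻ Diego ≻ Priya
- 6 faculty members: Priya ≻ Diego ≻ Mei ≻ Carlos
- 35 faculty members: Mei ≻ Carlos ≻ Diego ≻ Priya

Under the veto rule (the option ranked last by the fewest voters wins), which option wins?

Diego

Last-place votes: Carlos 6, Priya 38, Diego 0, Mei 33.
Diego is ranked last by the fewest voters, so Diego wins.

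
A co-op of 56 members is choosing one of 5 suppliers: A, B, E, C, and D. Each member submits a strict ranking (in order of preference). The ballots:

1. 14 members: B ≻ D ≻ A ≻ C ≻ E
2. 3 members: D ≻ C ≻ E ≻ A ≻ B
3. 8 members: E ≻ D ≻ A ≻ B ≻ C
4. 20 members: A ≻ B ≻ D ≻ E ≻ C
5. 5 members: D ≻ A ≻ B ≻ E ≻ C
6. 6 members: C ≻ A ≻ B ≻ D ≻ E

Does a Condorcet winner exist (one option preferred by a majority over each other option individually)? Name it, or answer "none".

none

Checking pairwise contests:
D beats A 30–26.
A beats B 42–14.
A beats E 45–11.
A beats C 47–9.
B beats D 40–16.
Every option loses at least one head-to-head, so there is no Condorcet winner.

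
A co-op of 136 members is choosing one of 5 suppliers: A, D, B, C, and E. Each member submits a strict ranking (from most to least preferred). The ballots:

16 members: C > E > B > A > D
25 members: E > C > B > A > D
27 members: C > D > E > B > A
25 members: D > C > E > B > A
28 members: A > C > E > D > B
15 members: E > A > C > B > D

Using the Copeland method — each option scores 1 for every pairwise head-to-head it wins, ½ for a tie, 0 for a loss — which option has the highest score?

A: beats D; loses to B, C, and E → score 1.
D: beats B; loses to A, C, and E → score 1.
B: beats A; loses to D, C, and E → score 1.
C: beats A, D, B, and E → score 4.
E: beats A, D, and B; loses to C → score 3.
C has the best pairwise record.

C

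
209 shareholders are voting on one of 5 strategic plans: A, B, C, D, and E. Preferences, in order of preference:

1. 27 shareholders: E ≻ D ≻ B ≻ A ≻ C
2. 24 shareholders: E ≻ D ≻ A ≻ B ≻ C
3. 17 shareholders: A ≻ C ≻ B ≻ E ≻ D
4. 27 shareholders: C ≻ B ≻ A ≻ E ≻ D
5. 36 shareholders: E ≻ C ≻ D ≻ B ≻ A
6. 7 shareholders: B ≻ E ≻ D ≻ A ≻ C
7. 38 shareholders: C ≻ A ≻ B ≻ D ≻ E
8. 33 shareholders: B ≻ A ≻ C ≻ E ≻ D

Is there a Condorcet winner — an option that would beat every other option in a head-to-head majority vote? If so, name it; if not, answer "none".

none

Checking pairwise contests:
B beats A 130–79.
C beats B 118–91.
A beats C 108–101.
A beats D 115–94.
A beats E 115–94.
Every option loses at least one head-to-head, so there is no Condorcet winner.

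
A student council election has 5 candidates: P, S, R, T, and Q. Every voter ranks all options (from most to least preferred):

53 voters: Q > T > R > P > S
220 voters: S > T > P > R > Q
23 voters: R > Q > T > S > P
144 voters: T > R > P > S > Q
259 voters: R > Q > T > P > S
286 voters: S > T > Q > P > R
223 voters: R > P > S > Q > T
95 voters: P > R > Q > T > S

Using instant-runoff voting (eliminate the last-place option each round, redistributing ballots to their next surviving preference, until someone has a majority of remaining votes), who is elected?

Round 1: P 95, S 506, R 505, T 144, Q 53. Eliminate Q.
Round 2: P 95, S 506, R 505, T 197. Eliminate P.
Round 3: S 506, R 600, T 197. Eliminate T.
Round 4: S 506, R 797. R has a majority.

R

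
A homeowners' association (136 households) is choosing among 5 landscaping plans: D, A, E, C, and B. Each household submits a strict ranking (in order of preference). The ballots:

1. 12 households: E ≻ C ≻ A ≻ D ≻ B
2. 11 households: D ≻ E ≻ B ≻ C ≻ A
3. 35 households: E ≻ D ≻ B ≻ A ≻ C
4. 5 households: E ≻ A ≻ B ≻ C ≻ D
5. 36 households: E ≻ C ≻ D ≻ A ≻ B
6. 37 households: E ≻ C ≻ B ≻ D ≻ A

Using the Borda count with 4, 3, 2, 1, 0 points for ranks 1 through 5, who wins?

D: 12·1 + 11·4 + 35·3 + 5·0 + 36·2 + 37·1 = 270
A: 12·2 + 11·0 + 35·1 + 5·3 + 36·1 + 37·0 = 110
E: 12·4 + 11·3 + 35·4 + 5·4 + 36·4 + 37·4 = 533
C: 12·3 + 11·1 + 35·0 + 5·1 + 36·3 + 37·3 = 271
B: 12·0 + 11·2 + 35·2 + 5·2 + 36·0 + 37·2 = 176
E has the highest Borda score (533).

E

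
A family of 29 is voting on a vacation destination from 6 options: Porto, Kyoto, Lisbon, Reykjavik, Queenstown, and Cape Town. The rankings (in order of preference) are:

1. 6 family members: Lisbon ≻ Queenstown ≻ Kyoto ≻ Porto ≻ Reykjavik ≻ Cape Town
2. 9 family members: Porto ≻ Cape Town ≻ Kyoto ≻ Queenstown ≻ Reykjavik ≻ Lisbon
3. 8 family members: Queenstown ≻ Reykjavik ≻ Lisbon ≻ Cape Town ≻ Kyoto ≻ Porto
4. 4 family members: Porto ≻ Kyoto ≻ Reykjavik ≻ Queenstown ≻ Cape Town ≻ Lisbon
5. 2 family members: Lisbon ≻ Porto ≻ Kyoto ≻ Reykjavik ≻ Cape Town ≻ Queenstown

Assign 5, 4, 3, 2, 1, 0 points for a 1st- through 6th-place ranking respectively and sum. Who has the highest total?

Porto: 6·2 + 9·5 + 8·0 + 4·5 + 2·4 = 85
Kyoto: 6·3 + 9·3 + 8·1 + 4·4 + 2·3 = 75
Lisbon: 6·5 + 9·0 + 8·3 + 4·0 + 2·5 = 64
Reykjavik: 6·1 + 9·1 + 8·4 + 4·3 + 2·2 = 63
Queenstown: 6·4 + 9·2 + 8·5 + 4·2 + 2·0 = 90
Cape Town: 6·0 + 9·4 + 8·2 + 4·1 + 2·1 = 58
Queenstown has the highest Borda score (90).

Queenstown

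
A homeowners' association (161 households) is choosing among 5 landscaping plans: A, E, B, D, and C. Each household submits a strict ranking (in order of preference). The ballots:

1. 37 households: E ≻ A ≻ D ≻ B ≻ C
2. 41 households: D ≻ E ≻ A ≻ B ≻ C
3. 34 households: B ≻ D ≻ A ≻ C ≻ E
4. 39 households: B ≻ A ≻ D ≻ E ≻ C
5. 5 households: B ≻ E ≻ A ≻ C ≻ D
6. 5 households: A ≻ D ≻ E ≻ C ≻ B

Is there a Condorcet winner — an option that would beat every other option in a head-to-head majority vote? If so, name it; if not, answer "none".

none

Checking pairwise contests:
E beats A 83–78.
D beats E 119–42.
A beats B 83–78.
A beats D 86–75.
A beats C 161–0.
Every option loses at least one head-to-head, so there is no Condorcet winner.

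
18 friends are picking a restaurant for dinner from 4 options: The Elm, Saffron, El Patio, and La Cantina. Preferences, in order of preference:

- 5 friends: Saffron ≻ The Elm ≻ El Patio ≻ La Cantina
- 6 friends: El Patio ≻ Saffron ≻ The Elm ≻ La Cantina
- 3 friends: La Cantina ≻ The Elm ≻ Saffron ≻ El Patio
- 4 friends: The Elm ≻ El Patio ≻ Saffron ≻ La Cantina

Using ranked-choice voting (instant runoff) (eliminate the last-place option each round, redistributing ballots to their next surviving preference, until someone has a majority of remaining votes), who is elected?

Round 1: The Elm 4, Saffron 5, El Patio 6, La Cantina 3. Eliminate La Cantina.
Round 2: The Elm 7, Saffron 5, El Patio 6. Eliminate Saffron.
Round 3: The Elm 12, El Patio 6. The Elm has a majority.

The Elm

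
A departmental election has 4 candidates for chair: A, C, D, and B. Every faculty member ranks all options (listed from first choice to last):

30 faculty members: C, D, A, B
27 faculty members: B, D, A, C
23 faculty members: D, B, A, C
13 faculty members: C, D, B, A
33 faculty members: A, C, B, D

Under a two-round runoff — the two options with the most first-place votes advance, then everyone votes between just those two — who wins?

Round 1 first-place votes: A 33, C 43, D 23, B 27.
C and A advance.
Runoff: C is preferred to A by 43 voters; A by 83.
A wins the runoff.

A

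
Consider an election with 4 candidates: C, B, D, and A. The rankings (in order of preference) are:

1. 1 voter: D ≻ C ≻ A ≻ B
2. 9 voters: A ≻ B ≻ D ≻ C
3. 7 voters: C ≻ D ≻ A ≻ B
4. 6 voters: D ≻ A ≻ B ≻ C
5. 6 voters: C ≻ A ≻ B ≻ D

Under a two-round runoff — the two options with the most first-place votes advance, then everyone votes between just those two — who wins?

Round 1 first-place votes: C 13, B 0, D 7, A 9.
C and A advance.
Runoff: C is preferred to A by 14 voters; A by 15.
A wins the runoff.

A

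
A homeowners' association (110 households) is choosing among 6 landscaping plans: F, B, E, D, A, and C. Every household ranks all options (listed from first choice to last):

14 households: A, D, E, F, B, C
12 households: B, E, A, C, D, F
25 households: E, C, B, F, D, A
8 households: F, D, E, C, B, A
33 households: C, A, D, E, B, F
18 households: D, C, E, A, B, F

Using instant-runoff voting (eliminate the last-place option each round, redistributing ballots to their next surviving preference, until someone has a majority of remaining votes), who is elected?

D

Round 1: F 8, B 12, E 25, D 18, A 14, C 33. Eliminate F.
Round 2: B 12, E 25, D 26, A 14, C 33. Eliminate B.
Round 3: E 37, D 26, A 14, C 33. Eliminate A.
Round 4: E 37, D 40, C 33. Eliminate C.
Round 5: E 37, D 73. D has a majority.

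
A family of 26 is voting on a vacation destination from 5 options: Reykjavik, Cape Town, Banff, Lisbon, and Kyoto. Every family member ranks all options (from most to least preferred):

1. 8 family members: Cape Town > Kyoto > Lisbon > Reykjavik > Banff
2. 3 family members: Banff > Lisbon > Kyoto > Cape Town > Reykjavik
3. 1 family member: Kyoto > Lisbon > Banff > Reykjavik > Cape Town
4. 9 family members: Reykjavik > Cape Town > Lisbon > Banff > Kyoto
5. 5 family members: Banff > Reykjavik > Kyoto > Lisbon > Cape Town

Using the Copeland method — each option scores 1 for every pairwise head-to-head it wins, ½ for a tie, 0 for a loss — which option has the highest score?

Reykjavik: beats Cape Town, Banff, Lisbon, and Kyoto → score 4.
Cape Town: beats Banff, Lisbon, and Kyoto; loses to Reykjavik → score 3.
Banff: beats Kyoto; loses to Reykjavik, Cape Town, and Lisbon → score 1.
Lisbon: beats Banff; loses to Reykjavik, Cape Town, and Kyoto → score 1.
Kyoto: beats Lisbon; loses to Reykjavik, Cape Town, and Banff → score 1.
Reykjavik has the best pairwise record.

Reykjavik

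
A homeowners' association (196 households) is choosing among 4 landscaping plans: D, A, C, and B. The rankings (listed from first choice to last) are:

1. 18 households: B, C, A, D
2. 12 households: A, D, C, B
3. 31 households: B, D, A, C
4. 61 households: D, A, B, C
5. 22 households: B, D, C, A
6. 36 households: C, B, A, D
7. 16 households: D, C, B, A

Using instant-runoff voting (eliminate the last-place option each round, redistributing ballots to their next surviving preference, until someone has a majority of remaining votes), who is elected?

Round 1: D 77, A 12, C 36, B 71. Eliminate A.
Round 2: D 89, C 36, B 71. Eliminate C.
Round 3: D 89, B 107. B has a majority.

B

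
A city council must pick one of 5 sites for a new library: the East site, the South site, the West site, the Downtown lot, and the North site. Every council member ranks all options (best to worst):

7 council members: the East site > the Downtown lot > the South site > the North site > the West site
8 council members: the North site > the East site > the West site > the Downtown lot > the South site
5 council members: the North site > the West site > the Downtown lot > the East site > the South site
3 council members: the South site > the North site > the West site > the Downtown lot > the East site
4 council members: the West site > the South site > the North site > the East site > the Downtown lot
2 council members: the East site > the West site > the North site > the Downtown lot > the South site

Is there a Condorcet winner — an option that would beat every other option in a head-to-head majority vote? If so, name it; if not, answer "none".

the North site

the North site vs the East site: 20–9 for the North site.
the North site vs the South site: 15–14 for the North site.
the North site vs the West site: 23–6 for the North site.
the North site vs the Downtown lot: 22–7 for the North site.
the North site beats every other option head-to-head.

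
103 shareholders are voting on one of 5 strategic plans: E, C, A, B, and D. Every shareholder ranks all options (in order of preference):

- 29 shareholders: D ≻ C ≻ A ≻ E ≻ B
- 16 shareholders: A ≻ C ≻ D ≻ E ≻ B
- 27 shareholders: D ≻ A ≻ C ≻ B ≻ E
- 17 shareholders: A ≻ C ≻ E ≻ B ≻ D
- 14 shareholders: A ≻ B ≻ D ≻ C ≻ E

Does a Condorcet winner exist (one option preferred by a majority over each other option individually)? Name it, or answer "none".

D vs E: 86–17 for D.
D vs C: 70–33 for D.
D vs A: 56–47 for D.
D vs B: 72–31 for D.
D beats every other option head-to-head.

D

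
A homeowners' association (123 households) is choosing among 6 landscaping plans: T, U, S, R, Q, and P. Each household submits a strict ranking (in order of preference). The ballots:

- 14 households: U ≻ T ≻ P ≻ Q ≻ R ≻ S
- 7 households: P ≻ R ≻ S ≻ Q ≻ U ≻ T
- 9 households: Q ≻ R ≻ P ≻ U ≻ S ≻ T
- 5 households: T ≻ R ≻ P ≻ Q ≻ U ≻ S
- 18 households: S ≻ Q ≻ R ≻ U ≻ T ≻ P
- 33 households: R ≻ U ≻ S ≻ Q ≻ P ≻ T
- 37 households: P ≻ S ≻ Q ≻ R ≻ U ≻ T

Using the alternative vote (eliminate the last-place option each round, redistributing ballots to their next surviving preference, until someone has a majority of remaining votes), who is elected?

R

Round 1: T 5, U 14, S 18, R 33, Q 9, P 44. Eliminate T.
Round 2: U 14, S 18, R 38, Q 9, P 44. Eliminate Q.
Round 3: U 14, S 18, R 47, P 44. Eliminate U.
Round 4: S 18, R 47, P 58. Eliminate S.
Round 5: R 65, P 58. R has a majority.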